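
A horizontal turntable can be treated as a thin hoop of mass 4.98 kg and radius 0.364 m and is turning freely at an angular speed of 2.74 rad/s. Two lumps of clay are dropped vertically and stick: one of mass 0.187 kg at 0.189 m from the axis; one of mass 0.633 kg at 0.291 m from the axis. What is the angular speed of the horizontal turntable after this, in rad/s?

No external torque acts about the axis; L_before = L_after.
I_p = (4.98)(0.364)² = 0.6598 kg·m².
Added inertia Σmr² = (0.187)(0.189)² + (0.633)(0.291)² = 0.06028 kg·m²; I_f = 0.6598 + 0.06028 = 0.7201 kg·m².
ω_f = I_p ω_i / I_f = (0.6598)(2.74) / 0.7201 = 2.511 rad/s.

ω_f ≈ 2.51 rad/s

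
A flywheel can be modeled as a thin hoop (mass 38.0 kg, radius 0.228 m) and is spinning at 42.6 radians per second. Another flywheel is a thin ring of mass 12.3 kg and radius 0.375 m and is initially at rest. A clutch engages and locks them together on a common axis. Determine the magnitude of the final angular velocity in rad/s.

|ω_f| ≈ 22.7 rad/s

The coupling torques are internal; angular momentum about the shared axis is conserved.
Moments of inertia: I_A = (38.0)(0.228)² = 1.975 kg·m²; I_B = (12.3)(0.375)² = 1.730 kg·m².
Taking A's sense as positive: L = (1.975)(42.6) = 84.15 kg·m²·rad/s.
Combined I = 1.975 + 1.730 = 3.705 kg·m².
ω_f = L / I = 84.15 / 3.705 = 22.71 rad/s.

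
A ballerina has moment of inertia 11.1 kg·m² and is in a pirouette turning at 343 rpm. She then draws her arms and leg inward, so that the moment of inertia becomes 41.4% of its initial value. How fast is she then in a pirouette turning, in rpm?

ω₂ ≈ 829 rpm

With no external torque about the axis, L is conserved: I₁ω₁ = I₂ω₂.
I₂ = 0.414 × 11.1 = 4.595 kg·m².
ω₂ = I₁ω₁ / I₂ = (11.10)(343 rpm) / (4.595) = 828.5 rpm.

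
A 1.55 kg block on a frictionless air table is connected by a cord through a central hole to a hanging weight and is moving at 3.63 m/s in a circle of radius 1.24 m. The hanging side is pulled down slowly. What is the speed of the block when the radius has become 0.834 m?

Central (radial) force ⇒ zero torque about the center ⇒ m v r is constant.
v₂ = v₁ r₁ / r₂ = (3.63)(1.24) / (0.834) = 5.397 m/s.

v₂ ≈ 5.40 m/s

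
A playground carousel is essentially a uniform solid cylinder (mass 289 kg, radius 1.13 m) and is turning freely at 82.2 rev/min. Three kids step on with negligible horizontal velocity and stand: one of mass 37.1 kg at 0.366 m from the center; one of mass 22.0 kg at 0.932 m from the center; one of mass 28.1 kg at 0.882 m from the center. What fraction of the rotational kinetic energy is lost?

The added mass arrives with no angular momentum about the center, and any external torque about the center is negligible, so the system's angular momentum is conserved.
I_p = ½(289)(1.13)² = 184.5 kg·m².
Added inertia Σmr² = (37.1)(0.366)² + (22.0)(0.932)² + (28.1)(0.882)² = 45.94 kg·m²; I_f = 184.5 + 45.94 = 230.5 kg·m².
ω_f = I_p ω_i / I_f = (184.5)(82.2) / 230.5 = 65.81 rpm.
KE_i = ½(184.5)(8.608 rad/s)² = 6836 J; KE_f = ½(230.5)(6.892)² = 5473 J.
Fraction lost = 0.1993.

fraction ≈ 0.199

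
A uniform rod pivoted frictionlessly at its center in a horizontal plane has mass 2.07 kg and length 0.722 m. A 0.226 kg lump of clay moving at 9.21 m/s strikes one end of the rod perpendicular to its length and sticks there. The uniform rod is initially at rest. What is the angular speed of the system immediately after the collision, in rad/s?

The axle reaction passes through the pivot and exerts no torque about it; angular momentum about the pivot is conserved through the impact.
I_p = (1/12)(2.07)(0.722)² = 0.08992 kg·m². Taking the sense of the lump of clay's angular momentum as positive, L_{lump} = m v R = (0.226)(9.21)(0.722/2) = 0.7514 kg·m²/s.
L_i = 0 + 0.7514 = 0.7514 kg·m²/s.
After sticking, I_f = I_p + m R² = 0.08992 + (0.226)(0.722/2)² = 0.1194 kg·m².
ω_f = L_i / I_f = 0.7514 / 0.1194 = 6.295 rad/s.

|ω_f| ≈ 6.29 rad/s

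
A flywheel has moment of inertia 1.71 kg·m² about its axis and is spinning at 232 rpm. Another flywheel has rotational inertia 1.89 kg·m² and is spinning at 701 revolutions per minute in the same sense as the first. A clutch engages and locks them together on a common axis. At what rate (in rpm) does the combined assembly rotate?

The coupling torques are internal; angular momentum about the shared axis is conserved.
Taking A's sense as positive: L = (1.710)(232) + (1.890)(701) = 1722 kg·m²·rpm.
Combined I = 1.710 + 1.890 = 3.600 kg·m².
ω_f = L / I = 1722 / 3.600 = 478.2 rpm.

|ω_f| ≈ 478 rpm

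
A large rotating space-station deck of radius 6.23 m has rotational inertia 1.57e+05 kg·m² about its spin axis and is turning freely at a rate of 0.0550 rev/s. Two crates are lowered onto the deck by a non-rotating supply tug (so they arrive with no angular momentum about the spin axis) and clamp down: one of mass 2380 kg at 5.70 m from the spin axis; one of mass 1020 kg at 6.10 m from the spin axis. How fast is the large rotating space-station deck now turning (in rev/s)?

No external torque acts about the spin axis; L_before = L_after.
Added inertia Σmr² = (2380)(5.70)² + (1020)(6.10)² = 1.153e+05 kg·m²; I_f = 1.570e+05 + 1.153e+05 = 2.723e+05 kg·m².
ω_f = I_p ω_i / I_f = (1.570e+05)(0.0550) / 2.723e+05 = 0.03171 rev/s.

ω_f ≈ 0.0317 rev/s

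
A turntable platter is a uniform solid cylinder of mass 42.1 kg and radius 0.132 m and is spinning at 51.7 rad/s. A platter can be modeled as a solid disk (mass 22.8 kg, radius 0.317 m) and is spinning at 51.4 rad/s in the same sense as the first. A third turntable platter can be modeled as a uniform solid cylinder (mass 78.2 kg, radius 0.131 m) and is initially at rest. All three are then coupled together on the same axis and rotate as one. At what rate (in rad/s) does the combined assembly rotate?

The coupling torques are internal; angular momentum about the shared axis is conserved.
Moments of inertia: I_A = ½(42.1)(0.132)² = 0.3668 kg·m²; I_B = ½(22.8)(0.317)² = 1.146 kg·m²; I_C = ½(78.2)(0.131)² = 0.6710 kg·m².
Taking A's sense as positive: L = (0.3668)(51.7) + (1.146)(51.4) = 77.84 kg·m²·rad/s.
Combined I = 0.3668 + 1.146 + 0.6710 = 2.183 kg·m².
ω_f = L / I = 77.84 / 2.183 = 35.65 rad/s.

|ω_f| ≈ 35.7 rad/s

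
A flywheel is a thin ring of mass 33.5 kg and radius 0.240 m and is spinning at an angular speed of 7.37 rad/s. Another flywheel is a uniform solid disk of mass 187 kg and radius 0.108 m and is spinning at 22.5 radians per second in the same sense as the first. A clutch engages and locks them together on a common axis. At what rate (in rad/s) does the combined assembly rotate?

The coupling torques are internal; angular momentum about the shared axis is conserved.
Moments of inertia: I_A = (33.5)(0.240)² = 1.930 kg·m²; I_B = ½(187)(0.108)² = 1.091 kg·m².
Taking A's sense as positive: L = (1.930)(7.37) + (1.091)(22.5) = 38.76 kg·m²·rad/s.
Combined I = 1.930 + 1.091 = 3.020 kg·m².
ω_f = L / I = 38.76 / 3.020 = 12.83 rad/s.

|ω_f| ≈ 12.8 rad/s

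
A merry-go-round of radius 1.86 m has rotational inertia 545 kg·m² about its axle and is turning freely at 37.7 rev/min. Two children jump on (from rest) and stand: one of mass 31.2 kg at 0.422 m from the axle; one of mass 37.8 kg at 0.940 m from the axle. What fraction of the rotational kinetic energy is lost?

No external torque acts about the axle; L_before = L_after.
Added inertia Σmr² = (31.2)(0.422)² + (37.8)(0.940)² = 38.96 kg·m²; I_f = 545.0 + 38.96 = 584.0 kg·m².
ω_f = I_p ω_i / I_f = (545.0)(37.7) / 584.0 = 35.18 rpm.
KE_i = ½(545.0)(3.948 rad/s)² = 4247 J; KE_f = ½(584.0)(3.685)² = 3964 J.
Fraction lost = 0.06671.

fraction ≈ 0.0667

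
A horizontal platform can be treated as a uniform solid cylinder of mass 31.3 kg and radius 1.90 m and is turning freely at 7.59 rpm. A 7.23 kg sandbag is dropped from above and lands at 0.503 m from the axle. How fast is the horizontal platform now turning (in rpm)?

The added mass arrives with no angular momentum about the axle, and any external torque about the axle is negligible, so the system's angular momentum is conserved.
I_p = ½(31.3)(1.90)² = 56.50 kg·m².
Added inertia Σmr² = (7.23)(0.503)² = 1.829 kg·m²; I_f = 56.50 + 1.829 = 58.33 kg·m².
ω_f = I_p ω_i / I_f = (56.50)(7.59) / 58.33 = 7.352 rpm.

ω_f ≈ 7.35 rpm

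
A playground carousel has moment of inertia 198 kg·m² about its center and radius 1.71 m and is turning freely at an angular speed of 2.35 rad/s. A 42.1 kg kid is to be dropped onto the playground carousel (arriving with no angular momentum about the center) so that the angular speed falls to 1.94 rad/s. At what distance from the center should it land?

r ≈ 0.997 m

No external torque acts about the center; L_before = L_after.
I_p ω_i = (I_p + m r²) ω_f ⇒ m r² = I_p(ω_i/ω_f − 1) = 198.0(2.35/1.94 − 1) = 41.85 kg·m².
r = √(41.85/42.1) = 0.9970 m.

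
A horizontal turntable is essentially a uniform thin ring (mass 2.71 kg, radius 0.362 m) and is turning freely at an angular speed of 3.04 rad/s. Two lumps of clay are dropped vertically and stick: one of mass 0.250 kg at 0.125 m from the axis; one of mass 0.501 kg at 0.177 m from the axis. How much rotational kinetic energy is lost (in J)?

energy lost ≈ 0.0858 J

The added mass arrives with no angular momentum about the axis, and any external torque about the axis is negligible, so the system's angular momentum is conserved.
I_p = (2.71)(0.362)² = 0.3551 kg·m².
Added inertia Σmr² = (0.250)(0.125)² + (0.501)(0.177)² = 0.01960 kg·m²; I_f = 0.3551 + 0.01960 = 0.3747 kg·m².
ω_f = I_p ω_i / I_f = (0.3551)(3.04) / 0.3747 = 2.881 rad/s.
KE_i = ½(0.3551)(3.040 rad/s)² = 1.641 J; KE_f = ½(0.3747)(2.881)² = 1.555 J.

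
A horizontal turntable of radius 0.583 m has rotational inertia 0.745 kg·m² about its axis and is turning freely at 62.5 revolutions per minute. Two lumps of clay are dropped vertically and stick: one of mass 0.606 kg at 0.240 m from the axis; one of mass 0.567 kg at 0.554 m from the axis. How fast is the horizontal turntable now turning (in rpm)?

ω_f ≈ 48.8 rpm

The added mass arrives with no angular momentum about the axis, and any external torque about the axis is negligible, so the system's angular momentum is conserved.
Added inertia Σmr² = (0.606)(0.240)² + (0.567)(0.554)² = 0.2089 kg·m²; I_f = 0.7450 + 0.2089 = 0.9539 kg·m².
ω_f = I_p ω_i / I_f = (0.7450)(62.5) / 0.9539 = 48.81 rpm.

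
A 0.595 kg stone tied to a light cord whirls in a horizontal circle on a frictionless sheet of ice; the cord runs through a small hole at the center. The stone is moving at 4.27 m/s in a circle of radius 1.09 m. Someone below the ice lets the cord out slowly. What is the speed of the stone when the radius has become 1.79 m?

The only horizontal force on the mass is along the cord (radial), so it exerts no torque about the hole and angular momentum m v r is conserved.
v₂ = v₁ r₁ / r₂ = (4.27)(1.09) / (1.79) = 2.600 m/s.

v₂ ≈ 2.60 m/s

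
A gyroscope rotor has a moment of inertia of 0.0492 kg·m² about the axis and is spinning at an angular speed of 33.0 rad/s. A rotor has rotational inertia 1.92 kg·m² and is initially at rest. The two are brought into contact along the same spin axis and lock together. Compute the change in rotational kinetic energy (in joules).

No external torque acts about the common axis, so total angular momentum is conserved.
Taking A's sense as positive: L = (0.04920)(33.0) = 1.624 kg·m²·rad/s.
Combined I = 0.04920 + 1.920 = 1.969 kg·m².
ω_f = L / I = 1.624 / 1.969 = 0.8245 rad/s.
KE_i = ½ΣIω² = 26.79 J; KE_f = ½(1.969)(0.8245)² = 0.6693 J.

ΔKE ≈ -26.1 J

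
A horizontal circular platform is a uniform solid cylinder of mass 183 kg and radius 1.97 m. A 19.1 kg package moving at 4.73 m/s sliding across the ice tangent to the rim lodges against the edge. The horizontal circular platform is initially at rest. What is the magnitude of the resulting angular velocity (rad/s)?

|ω_f| ≈ 0.415 rad/s

The axle reaction passes through the central axle and exerts no torque about it; angular momentum about the central axle is conserved through the impact.
I_p = ½(183)(1.97)² = 355.1 kg·m². Taking the sense of the package's angular momentum as positive, L_{package} = m v R = (19.1)(4.73)(1.97) = 178.0 kg·m²/s.
L_i = 0 + 178.0 = 178.0 kg·m²/s.
After sticking, I_f = I_p + m R² = 355.1 + (19.1)(1.97)² = 429.2 kg·m².
ω_f = L_i / I_f = 178.0 / 429.2 = 0.4146 rad/s.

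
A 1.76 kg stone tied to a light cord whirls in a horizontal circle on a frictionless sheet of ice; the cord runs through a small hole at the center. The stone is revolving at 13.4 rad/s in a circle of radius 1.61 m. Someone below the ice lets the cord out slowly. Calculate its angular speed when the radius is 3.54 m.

No torque about the axis ⇒ m r₁² ω₁ = m r₂² ω₂.
ω₂ = ω₁ (r₁/r₂)² = (13.4)(1.61/3.54)² = 2.772 rad/s.

ω₂ ≈ 2.77 rad/s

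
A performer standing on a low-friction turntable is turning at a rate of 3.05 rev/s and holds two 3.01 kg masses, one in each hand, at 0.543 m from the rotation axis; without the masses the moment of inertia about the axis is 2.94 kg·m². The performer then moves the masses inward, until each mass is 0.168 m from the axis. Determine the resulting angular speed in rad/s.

Angular momentum about the spin axis is conserved since the torque about it is zero.
I₁ = 2.94 + 2(3.01)(0.543)² = 4.715 kg·m²; I₂ = 2.94 + 2(3.01)(0.168)² = 3.110 kg·m².
ω₂ = I₁ω₁ / I₂ = (4.715)(3.05 rev/s) / (3.110) = 4.624 rev/s = 29.05 rad/s.

ω₂ ≈ 29.1 rad/s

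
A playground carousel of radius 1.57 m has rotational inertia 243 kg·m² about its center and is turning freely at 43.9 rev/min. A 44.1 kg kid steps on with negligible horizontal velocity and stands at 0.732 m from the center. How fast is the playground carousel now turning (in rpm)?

ω_f ≈ 40.0 rpm

The added mass arrives with no angular momentum about the center, and any external torque about the center is negligible, so the system's angular momentum is conserved.
Added inertia Σmr² = (44.1)(0.732)² = 23.63 kg·m²; I_f = 243.0 + 23.63 = 266.6 kg·m².
ω_f = I_p ω_i / I_f = (243.0)(43.9) / 266.6 = 40.01 rpm.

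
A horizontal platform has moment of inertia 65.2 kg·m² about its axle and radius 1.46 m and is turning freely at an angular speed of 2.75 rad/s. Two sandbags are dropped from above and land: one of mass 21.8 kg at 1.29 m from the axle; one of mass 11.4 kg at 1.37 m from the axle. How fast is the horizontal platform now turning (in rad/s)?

The added mass arrives with no angular momentum about the axle, and any external torque about the axle is negligible, so the system's angular momentum is conserved.
Added inertia Σmr² = (21.8)(1.29)² + (11.4)(1.37)² = 57.67 kg·m²; I_f = 65.20 + 57.67 = 122.9 kg·m².
ω_f = I_p ω_i / I_f = (65.20)(2.75) / 122.9 = 1.459 rad/s.

ω_f ≈ 1.46 rad/s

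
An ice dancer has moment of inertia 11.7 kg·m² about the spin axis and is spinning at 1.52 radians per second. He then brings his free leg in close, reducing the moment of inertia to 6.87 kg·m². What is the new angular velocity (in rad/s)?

ω₂ ≈ 2.59 rad/s

No external torque acts about the spin axis, so angular momentum is conserved.
ω₂ = I₁ω₁ / I₂ = (11.70)(1.52 rad/s) / (6.870) = 2.589 rad/s.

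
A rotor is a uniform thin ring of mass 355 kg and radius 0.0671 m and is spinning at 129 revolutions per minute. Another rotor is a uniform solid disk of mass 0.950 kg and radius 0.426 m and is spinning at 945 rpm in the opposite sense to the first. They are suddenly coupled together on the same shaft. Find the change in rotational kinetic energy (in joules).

The coupling torques are internal; angular momentum about the shared axis is conserved.
Moments of inertia: I_A = (355)(0.0671)² = 1.598 kg·m²; I_B = ½(0.950)(0.426)² = 0.08620 kg·m².
Taking A's sense as positive: L = (1.598)(129) − (0.08620)(945) = 124.7 kg·m²·rpm.
Combined I = 1.598 + 0.08620 = 1.685 kg·m².
ω_f = L / I = 124.7 / 1.685 = 74.04 rpm.
KE_i = ½ΣIω² = 567.9 J; KE_f = ½(1.685)(7.754)² = 50.64 J.

ΔKE ≈ -517 J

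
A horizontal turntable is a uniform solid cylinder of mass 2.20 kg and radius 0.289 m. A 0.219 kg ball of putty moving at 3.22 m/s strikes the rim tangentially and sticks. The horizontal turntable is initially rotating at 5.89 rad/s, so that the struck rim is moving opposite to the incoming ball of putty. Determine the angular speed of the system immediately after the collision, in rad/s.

|ω_f| ≈ 3.06 rad/s

About the axle the impulsive forces during the collision are internal, so angular momentum about that axis is conserved.
I_p = ½(2.20)(0.289)² = 0.09187 kg·m². Taking the sense of the ball of putty's angular momentum as positive, L_{ball} = m v R = (0.219)(3.22)(0.289) = 0.2038 kg·m²/s.
L_i = −I_p ω_p + m v R = −(0.09187)(5.89) + 0.2038 = -0.3373 kg·m²/s.
After sticking, I_f = I_p + m R² = 0.09187 + (0.219)(0.289)² = 0.1102 kg·m².
ω_f = L_i / I_f = -0.3373 / 0.1102 = -3.062 rad/s.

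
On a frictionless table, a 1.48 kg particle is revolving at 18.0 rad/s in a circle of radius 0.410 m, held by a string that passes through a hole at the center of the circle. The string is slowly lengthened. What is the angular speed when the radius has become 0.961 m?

ω₂ ≈ 3.28 rad/s

No torque about the axis ⇒ m r₁² ω₁ = m r₂² ω₂.
ω₂ = ω₁ (r₁/r₂)² = (18.0)(0.410/0.961)² = 3.276 rad/s.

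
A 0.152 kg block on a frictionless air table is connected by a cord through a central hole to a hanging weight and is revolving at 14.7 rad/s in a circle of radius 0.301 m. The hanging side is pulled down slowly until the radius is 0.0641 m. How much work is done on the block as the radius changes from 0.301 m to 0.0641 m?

The constraining force is radial, so m r² ω about the center is conserved.
ω₂ = ω₁ (r₁/r₂)² = (14.7)(0.301/0.0641)² = 324.1 rad/s.
W = ΔKE = ½m(v₂² − v₁²) = 31.32 J.

W ≈ 31.3 J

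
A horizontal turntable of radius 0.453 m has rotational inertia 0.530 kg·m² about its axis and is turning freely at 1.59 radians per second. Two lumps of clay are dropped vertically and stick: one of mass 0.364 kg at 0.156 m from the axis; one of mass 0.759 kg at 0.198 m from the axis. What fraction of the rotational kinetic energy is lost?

fraction ≈ 0.0679

No external torque acts about the axis; L_before = L_after.
Added inertia Σmr² = (0.364)(0.156)² + (0.759)(0.198)² = 0.03861 kg·m²; I_f = 0.5300 + 0.03861 = 0.5686 kg·m².
ω_f = I_p ω_i / I_f = (0.5300)(1.59) / 0.5686 = 1.482 rad/s.
KE_i = ½(0.5300)(1.590 rad/s)² = 0.6699 J; KE_f = ½(0.5686)(1.482)² = 0.6245 J.
Fraction lost = 0.06791.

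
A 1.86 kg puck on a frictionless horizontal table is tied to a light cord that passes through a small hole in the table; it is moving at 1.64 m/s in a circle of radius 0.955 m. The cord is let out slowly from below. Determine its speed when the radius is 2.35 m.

v₂ ≈ 0.666 m/s

Central (radial) force ⇒ zero torque about the center ⇒ m v r is constant.
v₂ = v₁ r₁ / r₂ = (1.64)(0.955) / (2.35) = 0.6665 m/s.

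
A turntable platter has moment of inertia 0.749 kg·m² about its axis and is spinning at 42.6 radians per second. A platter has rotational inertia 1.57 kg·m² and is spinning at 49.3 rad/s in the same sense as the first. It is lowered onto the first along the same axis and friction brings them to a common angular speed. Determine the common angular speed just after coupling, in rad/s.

The coupling torques are internal; angular momentum about the shared axis is conserved.
Taking A's sense as positive: L = (0.7490)(42.6) + (1.570)(49.3) = 109.3 kg·m²·rad/s.
Combined I = 0.7490 + 1.570 = 2.319 kg·m².
ω_f = L / I = 109.3 / 2.319 = 47.14 rad/s.

|ω_f| ≈ 47.1 rad/s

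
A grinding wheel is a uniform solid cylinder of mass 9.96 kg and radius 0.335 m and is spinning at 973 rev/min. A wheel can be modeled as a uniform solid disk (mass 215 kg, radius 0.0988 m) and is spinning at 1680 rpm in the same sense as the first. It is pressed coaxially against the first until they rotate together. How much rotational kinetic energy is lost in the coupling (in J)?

ΔKE lost ≈ 999 J

No external torque acts about the common axis, so total angular momentum is conserved.
Moments of inertia: I_A = ½(9.96)(0.335)² = 0.5589 kg·m²; I_B = ½(215)(0.0988)² = 1.049 kg·m².
Taking A's sense as positive: L = (0.5589)(973) + (1.049)(1680) = 2307 kg·m²·rpm.
Combined I = 0.5589 + 1.049 = 1.608 kg·m².
ω_f = L / I = 2307 / 1.608 = 1434 rpm.
KE_i = ½ΣIω² = 19140 J; KE_f = ½(1.608)(150.2)² = 18140 J.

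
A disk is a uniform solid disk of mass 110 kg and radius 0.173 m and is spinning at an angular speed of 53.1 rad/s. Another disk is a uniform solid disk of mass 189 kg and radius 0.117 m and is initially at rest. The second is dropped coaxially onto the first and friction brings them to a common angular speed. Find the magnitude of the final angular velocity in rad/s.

|ω_f| ≈ 29.7 rad/s

The coupling torques are internal; angular momentum about the shared axis is conserved.
Moments of inertia: I_A = ½(110)(0.173)² = 1.646 kg·m²; I_B = ½(189)(0.117)² = 1.294 kg·m².
Taking A's sense as positive: L = (1.646)(53.1) = 87.41 kg·m²·rad/s.
Combined I = 1.646 + 1.294 = 2.940 kg·m².
ω_f = L / I = 87.41 / 2.940 = 29.73 rad/s.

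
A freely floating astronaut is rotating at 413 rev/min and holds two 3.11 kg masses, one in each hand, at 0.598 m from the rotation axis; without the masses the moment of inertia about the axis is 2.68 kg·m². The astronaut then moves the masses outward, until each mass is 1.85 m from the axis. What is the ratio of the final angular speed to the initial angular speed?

ω₂/ω₁ ≈ 0.205

With no external torque about the axis, L is conserved: I₁ω₁ = I₂ω₂.
I₁ = 2.68 + 2(3.11)(0.598)² = 4.904 kg·m²; I₂ = 2.68 + 2(3.11)(1.85)² = 23.97 kg·m².
ω₂/ω₁ = I₁/I₂ = 4.904 / 23.97 = 0.2046.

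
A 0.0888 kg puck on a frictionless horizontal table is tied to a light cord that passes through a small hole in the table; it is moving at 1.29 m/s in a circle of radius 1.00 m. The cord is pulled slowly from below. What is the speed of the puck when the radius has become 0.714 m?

v₂ ≈ 1.81 m/s

The only horizontal force on the mass is along the cord (radial), so it exerts no torque about the hole and angular momentum m v r is conserved.
v₂ = v₁ r₁ / r₂ = (1.29)(1.00) / (0.714) = 1.807 m/s.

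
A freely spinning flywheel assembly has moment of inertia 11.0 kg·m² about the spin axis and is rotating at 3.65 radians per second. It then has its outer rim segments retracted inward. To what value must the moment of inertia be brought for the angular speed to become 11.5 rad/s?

With no external torque about the axis, L is conserved: I₁ω₁ = I₂ω₂.
I₂ = I₁ω₁ / ω₂ = (11.0)(3.65) / (11.5) = 3.491 kg·m².

I₂ ≈ 3.49 kg·m²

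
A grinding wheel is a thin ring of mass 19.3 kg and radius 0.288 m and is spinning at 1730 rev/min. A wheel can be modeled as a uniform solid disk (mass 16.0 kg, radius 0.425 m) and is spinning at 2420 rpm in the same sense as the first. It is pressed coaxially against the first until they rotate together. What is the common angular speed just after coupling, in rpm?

No external torque acts about the common axis, so total angular momentum is conserved.
Moments of inertia: I_A = (19.3)(0.288)² = 1.601 kg·m²; I_B = ½(16.0)(0.425)² = 1.445 kg·m².
Taking A's sense as positive: L = (1.601)(1730) + (1.445)(2420) = 6266 kg·m²·rpm.
Combined I = 1.601 + 1.445 = 3.046 kg·m².
ω_f = L / I = 6266 / 3.046 = 2057 rpm.

|ω_f| ≈ 2060 rpm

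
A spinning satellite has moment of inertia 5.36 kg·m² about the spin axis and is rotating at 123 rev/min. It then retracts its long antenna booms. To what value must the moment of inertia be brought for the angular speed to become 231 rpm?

Angular momentum about the spin axis is conserved since the torque about it is zero.
I₂ = I₁ω₁ / ω₂ = (5.36)(123) / (231) = 2.854 kg·m².

I₂ ≈ 2.85 kg·m²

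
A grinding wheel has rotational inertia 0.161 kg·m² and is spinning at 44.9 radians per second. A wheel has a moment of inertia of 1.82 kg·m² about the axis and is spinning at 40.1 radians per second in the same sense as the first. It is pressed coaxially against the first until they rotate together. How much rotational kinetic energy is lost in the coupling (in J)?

ΔKE lost ≈ 1.70 J

The coupling torques are internal; angular momentum about the shared axis is conserved.
Taking A's sense as positive: L = (0.1610)(44.9) + (1.820)(40.1) = 80.21 kg·m²·rad/s.
Combined I = 0.1610 + 1.820 = 1.981 kg·m².
ω_f = L / I = 80.21 / 1.981 = 40.49 rad/s.
KE_i = ½ΣIω² = 1626 J; KE_f = ½(1.981)(40.49)² = 1624 J.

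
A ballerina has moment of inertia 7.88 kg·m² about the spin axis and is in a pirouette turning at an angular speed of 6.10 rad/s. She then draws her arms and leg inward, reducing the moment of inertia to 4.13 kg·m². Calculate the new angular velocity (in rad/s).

ω₂ ≈ 11.6 rad/s

Angular momentum about the spin axis is conserved since the torque about it is zero.
ω₂ = I₁ω₁ / I₂ = (7.880)(6.10 rad/s) / (4.130) = 11.64 rad/s.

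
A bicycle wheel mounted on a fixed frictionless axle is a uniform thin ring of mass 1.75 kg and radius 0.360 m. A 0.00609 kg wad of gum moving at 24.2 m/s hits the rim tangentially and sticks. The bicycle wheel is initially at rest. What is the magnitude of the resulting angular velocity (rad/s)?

About the axle the impulsive forces during the collision are internal, so angular momentum about that axis is conserved.
I_p = (1.75)(0.360)² = 0.2268 kg·m². Taking the sense of the wad of gum's angular momentum as positive, L_{wad} = m v R = (0.00609)(24.2)(0.360) = 0.05306 kg·m²/s.
L_i = 0 + 0.05306 = 0.05306 kg·m²/s.
After sticking, I_f = I_p + m R² = 0.2268 + (0.00609)(0.360)² = 0.2276 kg·m².
ω_f = L_i / I_f = 0.05306 / 0.2276 = 0.2331 rad/s.

|ω_f| ≈ 0.233 rad/s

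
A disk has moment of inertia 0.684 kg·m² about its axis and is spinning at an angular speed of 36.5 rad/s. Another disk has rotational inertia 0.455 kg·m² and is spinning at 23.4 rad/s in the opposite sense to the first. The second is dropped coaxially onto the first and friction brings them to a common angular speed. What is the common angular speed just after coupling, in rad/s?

No external torque acts about the common axis, so total angular momentum is conserved.
Taking A's sense as positive: L = (0.6840)(36.5) − (0.4550)(23.4) = 14.32 kg·m²·rad/s.
Combined I = 0.6840 + 0.4550 = 1.139 kg·m².
ω_f = L / I = 14.32 / 1.139 = 12.57 rad/s.

|ω_f| ≈ 12.6 rad/s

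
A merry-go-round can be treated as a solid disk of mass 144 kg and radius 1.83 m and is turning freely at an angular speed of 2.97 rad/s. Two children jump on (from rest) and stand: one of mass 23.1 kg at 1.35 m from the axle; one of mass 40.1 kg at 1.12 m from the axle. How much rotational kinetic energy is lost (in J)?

energy lost ≈ 295 J

The added mass arrives with no angular momentum about the axle, and any external torque about the axle is negligible, so the system's angular momentum is conserved.
I_p = ½(144)(1.83)² = 241.1 kg·m².
Added inertia Σmr² = (23.1)(1.35)² + (40.1)(1.12)² = 92.40 kg·m²; I_f = 241.1 + 92.40 = 333.5 kg·m².
ω_f = I_p ω_i / I_f = (241.1)(2.97) / 333.5 = 2.147 rad/s.
KE_i = ½(241.1)(2.970 rad/s)² = 1063 J; KE_f = ½(333.5)(2.147)² = 768.8 J.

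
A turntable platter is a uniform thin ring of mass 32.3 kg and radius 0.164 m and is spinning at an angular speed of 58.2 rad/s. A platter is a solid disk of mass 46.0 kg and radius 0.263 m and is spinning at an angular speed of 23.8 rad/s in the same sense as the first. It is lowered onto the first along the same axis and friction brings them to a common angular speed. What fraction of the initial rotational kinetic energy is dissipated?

No external torque acts about the common axis, so total angular momentum is conserved.
Moments of inertia: I_A = (32.3)(0.164)² = 0.8687 kg·m²; I_B = ½(46.0)(0.263)² = 1.591 kg·m².
Taking A's sense as positive: L = (0.8687)(58.2) + (1.591)(23.8) = 88.42 kg·m²·rad/s.
Combined I = 0.8687 + 1.591 = 2.460 kg·m².
ω_f = L / I = 88.42 / 2.460 = 35.95 rad/s.
KE_i = ½ΣIω² = 1922 J; KE_f = ½(2.460)(35.95)² = 1589 J.
Fraction dissipated = (KE_i − KE_f)/KE_i = 0.1730.

fraction ≈ 0.173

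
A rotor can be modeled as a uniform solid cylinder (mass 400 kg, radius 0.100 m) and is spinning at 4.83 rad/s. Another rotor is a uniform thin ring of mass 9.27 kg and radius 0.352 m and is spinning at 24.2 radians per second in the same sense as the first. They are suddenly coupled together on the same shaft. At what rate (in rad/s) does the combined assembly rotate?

The coupling torques are internal; angular momentum about the shared axis is conserved.
Moments of inertia: I_A = ½(400)(0.100)² = 2.000 kg·m²; I_B = (9.27)(0.352)² = 1.149 kg·m².
Taking A's sense as positive: L = (2.000)(4.83) + (1.149)(24.2) = 37.46 kg·m²·rad/s.
Combined I = 2.000 + 1.149 = 3.149 kg·m².
ω_f = L / I = 37.46 / 3.149 = 11.90 rad/s.

|ω_f| ≈ 11.9 rad/s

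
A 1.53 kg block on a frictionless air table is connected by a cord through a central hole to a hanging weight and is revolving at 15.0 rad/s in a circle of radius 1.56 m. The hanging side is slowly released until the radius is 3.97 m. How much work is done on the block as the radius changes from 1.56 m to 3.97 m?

W ≈ -354 J

No torque about the axis ⇒ m r₁² ω₁ = m r₂² ω₂.
ω₂ = ω₁ (r₁/r₂)² = (15.0)(1.56/3.97)² = 2.316 rad/s.
W = ΔKE = ½m(v₂² − v₁²) = -354.2 J.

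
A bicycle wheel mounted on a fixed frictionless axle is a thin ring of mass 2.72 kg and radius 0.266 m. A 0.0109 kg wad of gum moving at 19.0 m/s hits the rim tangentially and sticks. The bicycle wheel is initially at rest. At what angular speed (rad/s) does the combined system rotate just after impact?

|ω_f| ≈ 0.285 rad/s

The axle reaction passes through the axle and exerts no torque about it; angular momentum about the axle is conserved through the impact.
I_p = (2.72)(0.266)² = 0.1925 kg·m². Taking the sense of the wad of gum's angular momentum as positive, L_{wad} = m v R = (0.0109)(19.0)(0.266) = 0.05509 kg·m²/s.
L_i = 0 + 0.05509 = 0.05509 kg·m²/s.
After sticking, I_f = I_p + m R² = 0.1925 + (0.0109)(0.266)² = 0.1932 kg·m².
ω_f = L_i / I_f = 0.05509 / 0.1932 = 0.2851 rad/s.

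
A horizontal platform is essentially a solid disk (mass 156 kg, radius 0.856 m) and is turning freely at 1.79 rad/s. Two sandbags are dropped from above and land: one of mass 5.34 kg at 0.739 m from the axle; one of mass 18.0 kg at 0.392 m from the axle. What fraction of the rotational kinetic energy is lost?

fraction ≈ 0.0904

No external torque acts about the axle; L_before = L_after.
I_p = ½(156)(0.856)² = 57.15 kg·m².
Added inertia Σmr² = (5.34)(0.739)² + (18.0)(0.392)² = 5.682 kg·m²; I_f = 57.15 + 5.682 = 62.84 kg·m².
ω_f = I_p ω_i / I_f = (57.15)(1.79) / 62.84 = 1.628 rad/s.
KE_i = ½(57.15)(1.790 rad/s)² = 91.56 J; KE_f = ½(62.84)(1.628)² = 83.28 J.
Fraction lost = 0.09043.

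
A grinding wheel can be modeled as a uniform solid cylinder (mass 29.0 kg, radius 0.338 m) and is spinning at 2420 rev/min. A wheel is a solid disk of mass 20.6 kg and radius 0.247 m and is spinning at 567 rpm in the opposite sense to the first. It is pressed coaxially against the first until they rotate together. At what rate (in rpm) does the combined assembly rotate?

|ω_f| ≈ 1600 rpm

No external torque acts about the common axis, so total angular momentum is conserved.
Moments of inertia: I_A = ½(29.0)(0.338)² = 1.657 kg·m²; I_B = ½(20.6)(0.247)² = 0.6284 kg·m².
Taking A's sense as positive: L = (1.657)(2420) − (0.6284)(567) = 3653 kg·m²·rpm.
Combined I = 1.657 + 0.6284 = 2.285 kg·m².
ω_f = L / I = 3653 / 2.285 = 1599 rpm.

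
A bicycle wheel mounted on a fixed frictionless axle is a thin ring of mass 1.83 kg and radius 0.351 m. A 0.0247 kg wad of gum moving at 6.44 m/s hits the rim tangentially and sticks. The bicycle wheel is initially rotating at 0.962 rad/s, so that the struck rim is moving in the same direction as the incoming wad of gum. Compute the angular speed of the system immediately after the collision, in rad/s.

The axle reaction passes through the axle and exerts no torque about it; angular momentum about the axle is conserved through the impact.
I_p = (1.83)(0.351)² = 0.2255 kg·m². Taking the sense of the wad of gum's angular momentum as positive, L_{wad} = m v R = (0.0247)(6.44)(0.351) = 0.05583 kg·m²/s.
L_i = +I_p ω_p + m v R = +(0.2255)(0.962) + 0.05583 = 0.2727 kg·m²/s.
After sticking, I_f = I_p + m R² = 0.2255 + (0.0247)(0.351)² = 0.2285 kg·m².
ω_f = L_i / I_f = 0.2727 / 0.2285 = 1.194 rad/s.

|ω_f| ≈ 1.19 rad/s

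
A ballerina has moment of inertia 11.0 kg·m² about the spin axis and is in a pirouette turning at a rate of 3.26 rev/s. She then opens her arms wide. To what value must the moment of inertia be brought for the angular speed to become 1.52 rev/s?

I₂ ≈ 23.6 kg·m²

No external torque acts about the spin axis, so angular momentum is conserved.
I₂ = I₁ω₁ / ω₂ = (11.0)(3.26) / (1.52) = 23.59 kg·m².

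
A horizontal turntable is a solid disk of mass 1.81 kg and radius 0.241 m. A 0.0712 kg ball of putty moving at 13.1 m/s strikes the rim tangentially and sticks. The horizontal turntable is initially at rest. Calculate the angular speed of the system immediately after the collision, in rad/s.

|ω_f| ≈ 3.96 rad/s

About the axle the impulsive forces during the collision are internal, so angular momentum about that axis is conserved.
I_p = ½(1.81)(0.241)² = 0.05256 kg·m². Taking the sense of the ball of putty's angular momentum as positive, L_{ball} = m v R = (0.0712)(13.1)(0.241) = 0.2248 kg·m²/s.
L_i = 0 + 0.2248 = 0.2248 kg·m²/s.
After sticking, I_f = I_p + m R² = 0.05256 + (0.0712)(0.241)² = 0.05670 kg·m².
ω_f = L_i / I_f = 0.2248 / 0.05670 = 3.965 rad/s.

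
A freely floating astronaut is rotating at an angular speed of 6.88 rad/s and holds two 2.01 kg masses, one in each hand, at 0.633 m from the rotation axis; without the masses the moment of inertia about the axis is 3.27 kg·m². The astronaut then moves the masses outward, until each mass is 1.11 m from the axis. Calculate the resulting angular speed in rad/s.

ω₂ ≈ 4.08 rad/s

With no external torque about the axis, L is conserved: I₁ω₁ = I₂ω₂.
I₁ = 3.27 + 2(2.01)(0.633)² = 4.881 kg·m²; I₂ = 3.27 + 2(2.01)(1.11)² = 8.223 kg·m².
ω₂ = I₁ω₁ / I₂ = (4.881)(6.88 rad/s) / (8.223) = 4.084 rad/s.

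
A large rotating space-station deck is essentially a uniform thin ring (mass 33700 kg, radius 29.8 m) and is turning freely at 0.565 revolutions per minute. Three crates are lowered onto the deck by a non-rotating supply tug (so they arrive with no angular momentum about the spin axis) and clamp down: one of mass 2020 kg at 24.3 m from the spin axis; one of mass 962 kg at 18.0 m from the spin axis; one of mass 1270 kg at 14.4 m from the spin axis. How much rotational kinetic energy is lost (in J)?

No external torque acts about the spin axis; L_before = L_after.
I_p = (33700)(29.8)² = 2.993e+07 kg·m².
Added inertia Σmr² = (2020)(24.3)² + (962)(18.0)² + (1270)(14.4)² = 1.768e+06 kg·m²; I_f = 2.993e+07 + 1.768e+06 = 3.169e+07 kg·m².
ω_f = I_p ω_i / I_f = (2.993e+07)(0.565) / 3.169e+07 = 0.5335 rpm.
KE_i = ½(2.993e+07)(0.05917 rad/s)² = 52380 J; KE_f = ½(3.169e+07)(0.05587)² = 49460 J.

energy lost ≈ 2920 J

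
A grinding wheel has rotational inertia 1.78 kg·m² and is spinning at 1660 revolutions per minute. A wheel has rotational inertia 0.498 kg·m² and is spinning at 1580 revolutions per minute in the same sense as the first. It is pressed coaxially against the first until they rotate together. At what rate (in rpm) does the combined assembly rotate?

No external torque acts about the common axis, so total angular momentum is conserved.
Taking A's sense as positive: L = (1.780)(1660) + (0.4980)(1580) = 3742 kg·m²·rpm.
Combined I = 1.780 + 0.4980 = 2.278 kg·m².
ω_f = L / I = 3742 / 2.278 = 1643 rpm.

|ω_f| ≈ 1640 rpm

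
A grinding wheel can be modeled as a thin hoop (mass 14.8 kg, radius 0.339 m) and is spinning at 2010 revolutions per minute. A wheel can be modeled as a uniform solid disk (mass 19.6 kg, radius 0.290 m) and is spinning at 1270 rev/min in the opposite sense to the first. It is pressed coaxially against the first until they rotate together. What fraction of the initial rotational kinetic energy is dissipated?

No external torque acts about the common axis, so total angular momentum is conserved.
Moments of inertia: I_A = (14.8)(0.339)² = 1.701 kg·m²; I_B = ½(19.6)(0.290)² = 0.8242 kg·m².
Taking A's sense as positive: L = (1.701)(2010) − (0.8242)(1270) = 2372 kg·m²·rpm.
Combined I = 1.701 + 0.8242 = 2.525 kg·m².
ω_f = L / I = 2372 / 2.525 = 939.4 rpm.
KE_i = ½ΣIω² = 44970 J; KE_f = ½(2.525)(98.37)² = 12220 J.
Fraction dissipated = (KE_i − KE_f)/KE_i = 0.7283.

fraction ≈ 0.728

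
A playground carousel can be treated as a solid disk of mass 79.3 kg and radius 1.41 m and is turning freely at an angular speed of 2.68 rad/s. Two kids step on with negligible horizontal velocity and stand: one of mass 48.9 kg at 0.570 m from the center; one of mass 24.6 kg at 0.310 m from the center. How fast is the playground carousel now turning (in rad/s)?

No external torque acts about the center; L_before = L_after.
I_p = ½(79.3)(1.41)² = 78.83 kg·m².
Added inertia Σmr² = (48.9)(0.570)² + (24.6)(0.310)² = 18.25 kg·m²; I_f = 78.83 + 18.25 = 97.08 kg·m².
ω_f = I_p ω_i / I_f = (78.83)(2.68) / 97.08 = 2.176 rad/s.

ω_f ≈ 2.18 rad/s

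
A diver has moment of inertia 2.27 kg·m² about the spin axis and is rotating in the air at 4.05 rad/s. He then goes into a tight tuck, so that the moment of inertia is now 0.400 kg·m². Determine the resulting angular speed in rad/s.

ω₂ ≈ 23.0 rad/s

No external torque acts about the spin axis, so angular momentum is conserved.
ω₂ = I₁ω₁ / I₂ = (2.270)(4.05 rad/s) / (0.4000) = 22.98 rad/s.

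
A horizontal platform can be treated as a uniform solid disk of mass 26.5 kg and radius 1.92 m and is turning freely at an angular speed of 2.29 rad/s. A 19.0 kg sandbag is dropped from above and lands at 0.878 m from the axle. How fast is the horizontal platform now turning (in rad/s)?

The added mass arrives with no angular momentum about the axle, and any external torque about the axle is negligible, so the system's angular momentum is conserved.
I_p = ½(26.5)(1.92)² = 48.84 kg·m².
Added inertia Σmr² = (19.0)(0.878)² = 14.65 kg·m²; I_f = 48.84 + 14.65 = 63.49 kg·m².
ω_f = I_p ω_i / I_f = (48.84)(2.29) / 63.49 = 1.762 rad/s.

ω_f ≈ 1.76 rad/s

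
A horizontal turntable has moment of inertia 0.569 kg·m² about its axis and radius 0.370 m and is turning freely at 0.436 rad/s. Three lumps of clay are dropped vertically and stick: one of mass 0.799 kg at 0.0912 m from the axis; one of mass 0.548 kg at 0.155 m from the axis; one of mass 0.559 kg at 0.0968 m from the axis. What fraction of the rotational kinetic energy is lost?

fraction ≈ 0.0422

The added mass arrives with no angular momentum about the axis, and any external torque about the axis is negligible, so the system's angular momentum is conserved.
Added inertia Σmr² = (0.799)(0.0912)² + (0.548)(0.155)² + (0.559)(0.0968)² = 0.02505 kg·m²; I_f = 0.5690 + 0.02505 = 0.5940 kg·m².
ω_f = I_p ω_i / I_f = (0.5690)(0.436) / 0.5940 = 0.4176 rad/s.
KE_i = ½(0.5690)(0.4360 rad/s)² = 0.05408 J; KE_f = ½(0.5940)(0.4176)² = 0.05180 J.
Fraction lost = 0.04217.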